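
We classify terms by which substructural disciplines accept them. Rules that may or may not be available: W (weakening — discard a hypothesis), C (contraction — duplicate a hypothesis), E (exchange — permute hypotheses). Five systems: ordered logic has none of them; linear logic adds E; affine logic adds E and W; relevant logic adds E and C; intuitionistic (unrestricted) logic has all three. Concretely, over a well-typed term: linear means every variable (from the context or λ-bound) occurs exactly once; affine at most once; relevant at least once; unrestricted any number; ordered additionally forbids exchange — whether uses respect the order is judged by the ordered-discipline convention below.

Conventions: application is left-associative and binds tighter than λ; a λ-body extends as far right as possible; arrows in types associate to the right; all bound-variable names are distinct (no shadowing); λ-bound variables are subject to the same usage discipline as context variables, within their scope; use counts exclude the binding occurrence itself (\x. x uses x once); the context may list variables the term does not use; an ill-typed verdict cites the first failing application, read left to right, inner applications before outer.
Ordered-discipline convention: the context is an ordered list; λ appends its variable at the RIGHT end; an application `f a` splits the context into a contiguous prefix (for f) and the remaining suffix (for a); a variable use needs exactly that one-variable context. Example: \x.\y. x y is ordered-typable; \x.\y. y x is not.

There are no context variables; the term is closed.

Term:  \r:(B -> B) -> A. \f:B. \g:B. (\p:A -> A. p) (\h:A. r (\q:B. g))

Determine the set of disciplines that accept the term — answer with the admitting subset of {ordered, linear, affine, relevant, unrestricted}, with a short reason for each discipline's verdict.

admitted by: affine, unrestricted
counts: r (λ-bound): 1, f (λ-bound): 0, g (λ-bound): 1, p (λ-bound): 1, h (λ-bound): 0, q (λ-bound): 0
use order (left to right): p, r, g
typing: well-typed at ((B -> B) -> A) -> B -> B -> A -> A
ordered: ✗ — f, h, q never used (weakening)
linear: ✗ — f, h, q never used (weakening)
affine: ✓ — r, f, g, p, h, q: no repeats, contraction unneeded
relevant: ✗ — f, h, q never used (weakening)
unrestricted: ✓ — typability at ((B -> B) -> A) -> B -> B -> A -> A is all that's needed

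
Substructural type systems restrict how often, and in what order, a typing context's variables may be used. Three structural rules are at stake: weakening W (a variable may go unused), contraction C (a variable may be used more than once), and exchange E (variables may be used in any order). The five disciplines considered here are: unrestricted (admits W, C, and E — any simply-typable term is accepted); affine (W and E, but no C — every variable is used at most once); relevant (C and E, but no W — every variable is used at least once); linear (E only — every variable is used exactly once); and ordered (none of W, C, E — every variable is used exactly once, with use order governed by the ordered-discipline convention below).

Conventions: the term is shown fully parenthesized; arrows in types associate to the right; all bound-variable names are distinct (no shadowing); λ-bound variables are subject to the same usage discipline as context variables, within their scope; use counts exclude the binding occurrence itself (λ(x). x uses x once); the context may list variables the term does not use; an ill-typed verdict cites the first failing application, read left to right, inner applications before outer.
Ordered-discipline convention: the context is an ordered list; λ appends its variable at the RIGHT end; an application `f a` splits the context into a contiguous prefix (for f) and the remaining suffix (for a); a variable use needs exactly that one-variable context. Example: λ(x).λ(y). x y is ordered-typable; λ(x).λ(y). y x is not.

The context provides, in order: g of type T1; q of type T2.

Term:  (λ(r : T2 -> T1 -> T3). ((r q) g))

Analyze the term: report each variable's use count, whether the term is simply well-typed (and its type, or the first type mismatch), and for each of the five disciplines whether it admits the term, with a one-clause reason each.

counts: g: 1; q: 1; r [bound]: 1
uses in reading order: r, q, g
typing: ✓ — (T2 -> T1 -> T3) -> T3
ordered: ✗ — no ordered split (uses run r, q, g)
linear: ✓ — exactly-once usage across g, q, r
affine: ✓ — no duplicate uses among g, q, r
relevant: ✓ — at least one use each (g, q, r)
unrestricted: ✓ — well-typed at (T2 -> T1 -> T3) -> T3; no restrictions here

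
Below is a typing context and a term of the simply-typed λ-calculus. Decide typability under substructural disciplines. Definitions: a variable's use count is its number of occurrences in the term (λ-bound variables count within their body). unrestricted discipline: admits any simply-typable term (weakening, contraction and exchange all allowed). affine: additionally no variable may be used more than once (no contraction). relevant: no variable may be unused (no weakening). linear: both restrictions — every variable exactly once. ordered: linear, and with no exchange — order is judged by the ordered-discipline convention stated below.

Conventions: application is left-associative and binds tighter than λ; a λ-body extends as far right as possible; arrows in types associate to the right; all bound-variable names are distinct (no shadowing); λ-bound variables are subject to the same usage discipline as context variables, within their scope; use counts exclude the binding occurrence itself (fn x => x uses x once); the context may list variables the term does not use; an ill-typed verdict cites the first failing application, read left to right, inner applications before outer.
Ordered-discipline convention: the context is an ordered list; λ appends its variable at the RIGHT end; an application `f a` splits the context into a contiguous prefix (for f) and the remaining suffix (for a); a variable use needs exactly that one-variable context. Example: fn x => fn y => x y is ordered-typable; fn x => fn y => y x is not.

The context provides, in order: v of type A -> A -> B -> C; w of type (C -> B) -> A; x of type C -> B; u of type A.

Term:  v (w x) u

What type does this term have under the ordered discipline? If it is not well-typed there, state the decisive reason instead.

term : B -> C
counts: v ×1; w ×1; x ×1; u ×1
left-to-right use order: v, w, x, u
typing: well-typed at B -> C
across the five disciplines: ordered ✓ | linear ✓ | affine ✓ | relevant ✓ | unrestricted ✓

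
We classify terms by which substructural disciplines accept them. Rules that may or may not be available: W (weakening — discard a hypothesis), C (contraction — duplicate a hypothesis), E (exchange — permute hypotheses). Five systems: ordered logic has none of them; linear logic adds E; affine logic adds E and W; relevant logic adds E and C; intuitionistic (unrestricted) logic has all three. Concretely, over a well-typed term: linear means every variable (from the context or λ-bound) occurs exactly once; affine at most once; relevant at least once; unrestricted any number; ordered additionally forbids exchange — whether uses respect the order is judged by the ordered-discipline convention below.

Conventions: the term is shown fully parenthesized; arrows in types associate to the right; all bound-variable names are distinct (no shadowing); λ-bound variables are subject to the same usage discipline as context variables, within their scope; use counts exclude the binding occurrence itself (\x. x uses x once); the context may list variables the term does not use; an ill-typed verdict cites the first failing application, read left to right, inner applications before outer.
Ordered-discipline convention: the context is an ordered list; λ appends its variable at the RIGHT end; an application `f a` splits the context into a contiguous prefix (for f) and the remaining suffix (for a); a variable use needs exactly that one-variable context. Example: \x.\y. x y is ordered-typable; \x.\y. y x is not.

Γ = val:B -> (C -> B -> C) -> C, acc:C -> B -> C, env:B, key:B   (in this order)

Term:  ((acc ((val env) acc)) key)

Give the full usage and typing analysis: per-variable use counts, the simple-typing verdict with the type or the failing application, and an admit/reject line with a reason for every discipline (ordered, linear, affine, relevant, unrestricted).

usage: val=1; acc=2; env=1; key=1
uses in reading order: acc, val, env, acc, key
typing: well-typed at C
ordered: ✗, uses contraction: acc ×2
linear: ✗, uses contraction: acc ×2
affine: ✗, uses contraction: acc ×2
relevant: ✓, every one of val, acc, env, key appears
unrestricted: ✓, typability at C is all that's needed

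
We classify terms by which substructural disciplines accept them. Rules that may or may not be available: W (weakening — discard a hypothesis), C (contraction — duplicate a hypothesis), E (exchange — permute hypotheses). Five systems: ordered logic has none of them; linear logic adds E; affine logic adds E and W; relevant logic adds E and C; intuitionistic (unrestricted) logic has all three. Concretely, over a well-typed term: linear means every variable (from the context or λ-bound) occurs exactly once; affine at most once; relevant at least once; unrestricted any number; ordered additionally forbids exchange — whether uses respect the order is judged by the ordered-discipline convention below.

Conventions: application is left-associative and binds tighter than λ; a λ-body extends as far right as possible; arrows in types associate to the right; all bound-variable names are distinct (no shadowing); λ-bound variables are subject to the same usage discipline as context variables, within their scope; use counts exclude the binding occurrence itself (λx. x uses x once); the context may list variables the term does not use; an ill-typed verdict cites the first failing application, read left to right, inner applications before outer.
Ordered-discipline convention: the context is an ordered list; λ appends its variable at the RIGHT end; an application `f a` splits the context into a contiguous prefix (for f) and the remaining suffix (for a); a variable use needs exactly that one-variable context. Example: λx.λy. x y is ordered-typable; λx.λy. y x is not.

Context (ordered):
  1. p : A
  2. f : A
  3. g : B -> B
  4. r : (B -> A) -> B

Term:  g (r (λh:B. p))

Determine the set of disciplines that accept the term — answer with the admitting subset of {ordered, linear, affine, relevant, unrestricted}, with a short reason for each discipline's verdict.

accepted by: affine, unrestricted
usage: p: 1×, f: 0×, g: 1×, r: 1×, h [bound]: 0×
use order (left to right): g, r, p
typing: well-typed at B
ordered ✗ (f, h left unused)
linear ✗ (f, h left unused)
affine ✓ (p, f, g, r, h: no repeats, contraction unneeded)
relevant ✗ (f, h left unused)
unrestricted ✓ (simply typable at B; W, C, E all held)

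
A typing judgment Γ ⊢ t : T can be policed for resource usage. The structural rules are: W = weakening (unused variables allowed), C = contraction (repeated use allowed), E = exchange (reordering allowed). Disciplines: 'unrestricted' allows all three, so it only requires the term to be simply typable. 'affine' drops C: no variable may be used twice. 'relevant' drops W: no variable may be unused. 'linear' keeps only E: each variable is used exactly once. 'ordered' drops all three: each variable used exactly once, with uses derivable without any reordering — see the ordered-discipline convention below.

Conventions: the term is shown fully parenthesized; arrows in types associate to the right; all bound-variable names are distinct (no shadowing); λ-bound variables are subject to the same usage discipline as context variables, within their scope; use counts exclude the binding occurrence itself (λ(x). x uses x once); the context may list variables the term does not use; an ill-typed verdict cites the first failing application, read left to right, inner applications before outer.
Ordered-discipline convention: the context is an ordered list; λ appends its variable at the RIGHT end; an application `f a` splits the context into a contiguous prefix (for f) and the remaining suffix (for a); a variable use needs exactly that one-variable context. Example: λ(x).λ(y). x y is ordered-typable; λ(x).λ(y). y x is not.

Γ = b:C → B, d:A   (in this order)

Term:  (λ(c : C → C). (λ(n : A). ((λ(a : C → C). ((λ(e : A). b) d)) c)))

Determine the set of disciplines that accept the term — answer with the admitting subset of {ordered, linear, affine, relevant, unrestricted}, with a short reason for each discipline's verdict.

admitting disciplines: affine, unrestricted
usage: b: 1; d: 1; c (bound): 1; n (bound): 0; a (bound): 0; e (bound): 0
left-to-right use order: b, d, c
typing: well-typed — term : (C → C) → A → C → B
ordered ✗ (unused: n, a, e — weakening required)
linear ✗ (unused: n, a, e — weakening required)
affine ✓ (no duplicate uses among b, d, c, n, a, e)
relevant ✗ (unused: n, a, e — weakening required)
unrestricted ✓ (simply typable at (C → C) → A → C → B; W, C, E all held)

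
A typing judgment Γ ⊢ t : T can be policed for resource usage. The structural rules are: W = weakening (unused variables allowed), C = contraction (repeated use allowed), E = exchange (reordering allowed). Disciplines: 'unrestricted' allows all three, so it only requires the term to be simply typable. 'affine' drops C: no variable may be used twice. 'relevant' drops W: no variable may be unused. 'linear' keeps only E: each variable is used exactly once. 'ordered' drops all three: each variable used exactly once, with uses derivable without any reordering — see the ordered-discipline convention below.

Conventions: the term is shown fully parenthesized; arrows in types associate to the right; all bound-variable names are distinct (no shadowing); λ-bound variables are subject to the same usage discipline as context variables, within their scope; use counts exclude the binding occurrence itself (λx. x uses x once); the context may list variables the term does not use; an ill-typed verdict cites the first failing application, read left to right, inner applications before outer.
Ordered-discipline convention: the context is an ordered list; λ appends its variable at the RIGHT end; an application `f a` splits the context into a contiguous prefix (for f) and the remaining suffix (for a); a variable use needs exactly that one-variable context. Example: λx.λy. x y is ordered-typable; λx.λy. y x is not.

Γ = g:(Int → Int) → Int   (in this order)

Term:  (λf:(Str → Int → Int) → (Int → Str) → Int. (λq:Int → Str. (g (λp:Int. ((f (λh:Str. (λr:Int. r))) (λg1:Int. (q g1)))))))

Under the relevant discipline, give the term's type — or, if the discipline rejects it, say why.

not well-typed under relevant — needs weakening: p, h unused
use counts: g ×1; f [bound] ×1; q [bound] ×1; p [bound] ×0; h [bound] ×0; r [bound] ×1; g1 [bound] ×1
uses in reading order: g, f, r, q, g1
typing: the term checks, with type ((Str → Int → Int) → (Int → Str) → Int) → (Int → Str) → Int
across the five disciplines: ordered ✗; linear ✗; affine ✓; relevant ✗; unrestricted ✓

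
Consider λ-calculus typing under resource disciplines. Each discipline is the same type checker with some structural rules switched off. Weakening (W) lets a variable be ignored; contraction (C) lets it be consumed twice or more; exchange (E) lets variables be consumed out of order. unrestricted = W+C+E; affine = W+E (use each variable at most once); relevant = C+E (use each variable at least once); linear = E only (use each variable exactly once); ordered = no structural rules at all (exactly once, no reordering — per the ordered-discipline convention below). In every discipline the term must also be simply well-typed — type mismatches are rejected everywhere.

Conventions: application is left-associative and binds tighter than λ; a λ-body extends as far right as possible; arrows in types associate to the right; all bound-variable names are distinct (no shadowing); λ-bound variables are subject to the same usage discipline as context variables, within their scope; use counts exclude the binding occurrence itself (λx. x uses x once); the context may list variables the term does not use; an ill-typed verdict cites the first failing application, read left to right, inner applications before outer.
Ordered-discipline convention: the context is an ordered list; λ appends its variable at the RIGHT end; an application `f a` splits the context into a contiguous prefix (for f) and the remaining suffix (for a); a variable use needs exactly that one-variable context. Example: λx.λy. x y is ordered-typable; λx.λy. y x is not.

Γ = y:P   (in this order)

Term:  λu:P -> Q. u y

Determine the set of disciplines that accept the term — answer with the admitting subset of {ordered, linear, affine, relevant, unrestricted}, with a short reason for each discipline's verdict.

admitted in: linear, affine, relevant, unrestricted
usage: y: 1; u (λ-bound): 1
uses in reading order: u, y
typing: well-typed — term : (P -> Q) -> Q
ordered ✗ (no contiguous prefix/suffix split fits u, y)
linear ✓ (each of y, u used exactly once)
affine ✓ (none of y, u used more than once)
relevant ✓ (none of y, u goes unused)
unrestricted ✓ (typability at (P -> Q) -> Q is all that's needed)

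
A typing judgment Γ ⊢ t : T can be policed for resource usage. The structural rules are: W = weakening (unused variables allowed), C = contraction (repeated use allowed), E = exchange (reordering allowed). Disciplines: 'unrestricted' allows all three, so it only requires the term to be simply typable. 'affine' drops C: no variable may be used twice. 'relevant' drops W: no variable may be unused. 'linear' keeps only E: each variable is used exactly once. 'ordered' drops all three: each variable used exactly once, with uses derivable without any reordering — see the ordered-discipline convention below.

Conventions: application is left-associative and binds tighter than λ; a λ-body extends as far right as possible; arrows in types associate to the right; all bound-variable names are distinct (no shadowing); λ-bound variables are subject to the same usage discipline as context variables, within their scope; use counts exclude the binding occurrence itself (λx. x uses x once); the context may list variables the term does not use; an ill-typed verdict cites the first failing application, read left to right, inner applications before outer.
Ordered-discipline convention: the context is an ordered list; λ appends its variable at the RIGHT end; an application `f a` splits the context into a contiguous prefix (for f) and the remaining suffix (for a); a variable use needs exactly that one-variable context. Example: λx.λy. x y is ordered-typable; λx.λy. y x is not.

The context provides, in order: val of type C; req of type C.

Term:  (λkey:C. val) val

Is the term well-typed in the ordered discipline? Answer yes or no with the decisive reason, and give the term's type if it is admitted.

no — uses contraction: val ×2; req, key never used (weakening)
use counts: val: 2×, req: 0×, key (λ-bound): 0×
left-to-right use order: val, val
typing: well-typed — term : C
all disciplines: ordered ✗ | linear ✗ | affine ✗ | relevant ✗ | unrestricted ✓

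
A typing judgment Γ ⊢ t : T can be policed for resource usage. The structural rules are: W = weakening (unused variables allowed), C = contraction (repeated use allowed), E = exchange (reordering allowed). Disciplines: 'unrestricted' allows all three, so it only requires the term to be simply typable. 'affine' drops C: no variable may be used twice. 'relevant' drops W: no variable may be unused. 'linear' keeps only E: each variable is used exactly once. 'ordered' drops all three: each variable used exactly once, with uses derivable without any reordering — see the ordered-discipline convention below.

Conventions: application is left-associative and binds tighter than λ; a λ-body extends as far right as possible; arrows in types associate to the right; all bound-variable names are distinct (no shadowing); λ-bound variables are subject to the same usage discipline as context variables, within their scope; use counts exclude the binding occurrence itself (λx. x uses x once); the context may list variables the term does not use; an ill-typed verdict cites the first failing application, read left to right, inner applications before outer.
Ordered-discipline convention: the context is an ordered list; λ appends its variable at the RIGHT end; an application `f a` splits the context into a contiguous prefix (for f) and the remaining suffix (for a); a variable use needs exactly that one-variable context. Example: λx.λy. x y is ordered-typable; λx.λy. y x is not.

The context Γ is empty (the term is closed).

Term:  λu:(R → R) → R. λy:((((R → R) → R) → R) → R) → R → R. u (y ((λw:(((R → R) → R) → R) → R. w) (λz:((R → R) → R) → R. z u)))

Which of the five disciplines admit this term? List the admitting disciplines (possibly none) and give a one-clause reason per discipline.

admitted in: relevant, unrestricted
use counts: u (bound)=2; y (bound)=1; w (bound)=1; z (bound)=1
uses in reading order: u, y, w, z, u
typing: well-typed at ((R → R) → R) → (((((R → R) → R) → R) → R) → R → R) → R
ordered ✗ (uses contraction: u ×2)
linear ✗ (uses contraction: u ×2)
affine ✗ (uses contraction: u ×2)
relevant ✓ (every one of u, y, w, z appears)
unrestricted ✓ (type-checks (((R → R) → R) → (((((R → R) → R) → R) → R) → R → R) → R) and nothing is barred)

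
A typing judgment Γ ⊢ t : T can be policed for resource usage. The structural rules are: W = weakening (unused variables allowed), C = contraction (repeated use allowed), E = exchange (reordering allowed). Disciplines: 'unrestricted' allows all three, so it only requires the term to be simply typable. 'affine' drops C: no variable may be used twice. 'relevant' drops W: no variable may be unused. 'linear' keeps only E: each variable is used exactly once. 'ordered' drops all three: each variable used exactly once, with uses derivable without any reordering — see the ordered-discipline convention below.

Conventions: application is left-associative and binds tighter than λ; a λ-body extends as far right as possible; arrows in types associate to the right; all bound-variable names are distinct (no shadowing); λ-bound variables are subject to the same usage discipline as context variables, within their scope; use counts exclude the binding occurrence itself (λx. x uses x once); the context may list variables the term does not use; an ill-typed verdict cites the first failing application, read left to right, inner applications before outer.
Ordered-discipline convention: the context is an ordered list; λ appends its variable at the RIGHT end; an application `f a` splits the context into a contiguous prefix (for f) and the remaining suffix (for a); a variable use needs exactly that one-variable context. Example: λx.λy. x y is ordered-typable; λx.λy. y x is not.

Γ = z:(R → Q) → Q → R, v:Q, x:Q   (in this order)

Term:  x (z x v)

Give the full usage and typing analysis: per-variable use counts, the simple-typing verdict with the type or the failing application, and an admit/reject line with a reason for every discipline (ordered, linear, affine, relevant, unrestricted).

variable uses: z: 1×, v: 1×, x: 2×
uses in reading order: x, z, x, v
typing: ill-typed: an argument Q mismatches the expected R → Q
ordered: ✗ — fails simple typing
linear: ✗ — a type mismatch blocks all five
affine: ✗ — the type mismatch rejects it
relevant: ✗ — not simply typable
unrestricted: ✗ — fails simple typing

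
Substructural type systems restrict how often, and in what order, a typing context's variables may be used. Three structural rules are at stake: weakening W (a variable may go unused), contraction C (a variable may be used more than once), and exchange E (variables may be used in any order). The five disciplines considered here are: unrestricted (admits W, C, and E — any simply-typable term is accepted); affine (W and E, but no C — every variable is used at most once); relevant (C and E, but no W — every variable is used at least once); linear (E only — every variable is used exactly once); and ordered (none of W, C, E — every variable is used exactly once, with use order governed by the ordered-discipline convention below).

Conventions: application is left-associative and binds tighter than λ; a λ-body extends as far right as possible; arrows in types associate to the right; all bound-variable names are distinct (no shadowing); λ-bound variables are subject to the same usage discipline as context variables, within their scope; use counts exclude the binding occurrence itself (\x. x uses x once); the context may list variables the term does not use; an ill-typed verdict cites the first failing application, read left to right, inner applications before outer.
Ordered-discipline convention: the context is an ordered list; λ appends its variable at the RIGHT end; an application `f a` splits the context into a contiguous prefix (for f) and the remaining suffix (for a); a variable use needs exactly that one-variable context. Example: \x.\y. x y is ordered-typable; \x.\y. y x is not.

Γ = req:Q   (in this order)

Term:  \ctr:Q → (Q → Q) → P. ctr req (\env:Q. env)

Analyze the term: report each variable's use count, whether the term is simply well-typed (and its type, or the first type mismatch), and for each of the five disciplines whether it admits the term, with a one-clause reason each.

variable uses: req: 1×, ctr (bound): 1×, env (bound): 1×
use order (left to right): ctr, req, env
typing: well-typed — term : (Q → (Q → Q) → P) → P
ordered ✗ (needs exchange: uses follow ctr, req, env)
linear ✓ (exactly-once usage across req, ctr, env)
affine ✓ (at most one use each (req, ctr, env))
relevant ✓ (every one of req, ctr, env appears)
unrestricted ✓ (simply typable at (Q → (Q → Q) → P) → P; W, C, E all held)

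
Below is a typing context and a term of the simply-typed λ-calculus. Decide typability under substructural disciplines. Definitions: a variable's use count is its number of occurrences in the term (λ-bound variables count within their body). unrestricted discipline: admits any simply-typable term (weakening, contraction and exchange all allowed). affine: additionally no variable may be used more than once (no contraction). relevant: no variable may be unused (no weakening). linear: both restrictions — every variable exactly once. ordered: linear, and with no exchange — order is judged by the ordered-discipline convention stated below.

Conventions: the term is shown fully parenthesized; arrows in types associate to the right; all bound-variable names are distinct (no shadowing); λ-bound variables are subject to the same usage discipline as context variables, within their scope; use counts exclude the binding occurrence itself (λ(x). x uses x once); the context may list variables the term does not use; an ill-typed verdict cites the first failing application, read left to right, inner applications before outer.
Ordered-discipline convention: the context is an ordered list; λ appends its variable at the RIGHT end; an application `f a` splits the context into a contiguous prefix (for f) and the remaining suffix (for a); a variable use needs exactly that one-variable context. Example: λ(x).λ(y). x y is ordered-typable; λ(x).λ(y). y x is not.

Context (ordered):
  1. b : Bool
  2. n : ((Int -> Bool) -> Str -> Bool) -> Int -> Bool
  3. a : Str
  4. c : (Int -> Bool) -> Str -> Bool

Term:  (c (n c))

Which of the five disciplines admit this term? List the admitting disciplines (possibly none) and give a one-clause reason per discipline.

admitted by: unrestricted
usage: b=0; n=1; a=0; c=2
order of uses: c, n, c
typing: the term checks, with type Str -> Bool
ordered ✗ (c ×2 used more than once (contraction); b, a left unused)
linear ✗ (c ×2 used more than once (contraction); b, a left unused)
affine ✗ (c ×2 used more than once (contraction))
relevant ✗ (b, a left unused)
unrestricted ✓ (type-checks (Str -> Bool) and nothing is barred)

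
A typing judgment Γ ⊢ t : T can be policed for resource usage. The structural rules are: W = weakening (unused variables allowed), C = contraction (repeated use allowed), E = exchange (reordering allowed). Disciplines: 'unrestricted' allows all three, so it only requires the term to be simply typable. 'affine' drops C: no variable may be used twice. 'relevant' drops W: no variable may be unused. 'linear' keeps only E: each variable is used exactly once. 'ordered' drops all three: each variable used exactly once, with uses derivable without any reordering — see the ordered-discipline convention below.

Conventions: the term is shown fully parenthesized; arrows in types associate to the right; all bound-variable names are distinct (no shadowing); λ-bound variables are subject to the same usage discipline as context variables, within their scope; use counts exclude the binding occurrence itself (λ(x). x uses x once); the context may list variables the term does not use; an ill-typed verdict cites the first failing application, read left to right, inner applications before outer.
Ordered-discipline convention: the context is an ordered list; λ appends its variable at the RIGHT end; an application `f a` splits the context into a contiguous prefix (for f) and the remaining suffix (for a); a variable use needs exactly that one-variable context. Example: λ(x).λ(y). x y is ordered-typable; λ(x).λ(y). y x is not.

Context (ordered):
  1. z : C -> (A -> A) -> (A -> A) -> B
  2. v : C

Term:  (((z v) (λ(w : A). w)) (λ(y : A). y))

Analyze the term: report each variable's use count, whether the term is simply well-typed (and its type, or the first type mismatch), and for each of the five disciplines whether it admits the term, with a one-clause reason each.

usage: z: 1×, v: 1×, w (λ-bound): 1×, y (λ-bound): 1×
order of uses: z, v, w, y
typing: well-typed — term : B
ordered ✓ (single-use (z, v, w, y), ordered derivation ok)
linear ✓ (exactly-once usage across z, v, w, y)
affine ✓ (none of z, v, w, y used more than once)
relevant ✓ (at least one use each (z, v, w, y))
unrestricted ✓ (well-typed at B; no restrictions here)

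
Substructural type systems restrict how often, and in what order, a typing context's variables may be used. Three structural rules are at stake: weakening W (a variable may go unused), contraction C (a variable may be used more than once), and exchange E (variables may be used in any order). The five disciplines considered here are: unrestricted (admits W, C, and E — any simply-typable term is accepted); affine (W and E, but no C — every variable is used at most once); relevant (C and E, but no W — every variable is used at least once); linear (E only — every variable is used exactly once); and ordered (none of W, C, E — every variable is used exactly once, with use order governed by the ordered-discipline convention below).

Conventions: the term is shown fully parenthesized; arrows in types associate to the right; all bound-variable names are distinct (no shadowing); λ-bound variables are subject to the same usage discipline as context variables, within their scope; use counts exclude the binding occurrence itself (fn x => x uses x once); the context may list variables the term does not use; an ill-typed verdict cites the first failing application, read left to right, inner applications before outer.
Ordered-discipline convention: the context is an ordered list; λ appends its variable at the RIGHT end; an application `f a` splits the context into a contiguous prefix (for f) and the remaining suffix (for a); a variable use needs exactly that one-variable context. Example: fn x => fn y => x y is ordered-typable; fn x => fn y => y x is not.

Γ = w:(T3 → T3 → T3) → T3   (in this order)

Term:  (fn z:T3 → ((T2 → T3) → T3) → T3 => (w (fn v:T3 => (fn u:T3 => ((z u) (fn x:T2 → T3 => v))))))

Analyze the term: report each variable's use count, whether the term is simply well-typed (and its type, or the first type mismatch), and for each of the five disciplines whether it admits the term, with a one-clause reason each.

variable uses: w: 1×; z (bound): 1×; v (bound): 1×; u (bound): 1×; x (bound): 0×
uses in reading order: w, z, u, v
typing: the term checks, with type (T3 → ((T2 → T3) → T3) → T3) → T3
ordered: ✗, x never used (weakening)
linear: ✗, x never used (weakening)
affine: ✓, at most one use each (w, z, v, u, x)
relevant: ✗, x never used (weakening)
unrestricted: ✓, typability at (T3 → ((T2 → T3) → T3) → T3) → T3 is all that's needed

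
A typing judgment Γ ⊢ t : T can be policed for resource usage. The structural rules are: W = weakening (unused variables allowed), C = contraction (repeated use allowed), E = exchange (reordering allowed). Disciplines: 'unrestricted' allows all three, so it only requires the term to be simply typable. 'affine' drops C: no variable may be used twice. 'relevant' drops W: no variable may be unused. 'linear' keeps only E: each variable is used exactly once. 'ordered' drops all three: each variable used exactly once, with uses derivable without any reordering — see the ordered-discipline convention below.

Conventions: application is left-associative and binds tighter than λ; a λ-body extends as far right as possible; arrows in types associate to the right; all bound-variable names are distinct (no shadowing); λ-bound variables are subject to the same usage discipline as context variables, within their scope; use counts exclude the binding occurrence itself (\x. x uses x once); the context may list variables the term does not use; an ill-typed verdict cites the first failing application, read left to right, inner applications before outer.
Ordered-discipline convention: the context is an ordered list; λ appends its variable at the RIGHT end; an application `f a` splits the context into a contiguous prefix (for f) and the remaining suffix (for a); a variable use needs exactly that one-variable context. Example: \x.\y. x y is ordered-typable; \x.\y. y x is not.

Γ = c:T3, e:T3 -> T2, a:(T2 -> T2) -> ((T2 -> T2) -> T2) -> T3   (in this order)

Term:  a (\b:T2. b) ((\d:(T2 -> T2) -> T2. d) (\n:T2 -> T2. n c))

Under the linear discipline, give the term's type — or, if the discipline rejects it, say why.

not well-typed under linear — the type mismatch rejects it
usage: c ×1, e ×0, a ×1, b (bound) ×1, d (bound) ×1, n (bound) ×1
use order (left to right): a, b, d, n, c
typing: ill-typed: argument of type T3 where T2 is required
summary: ordered ✗ · linear ✗ · affine ✗ · relevant ✗ · unrestricted ✗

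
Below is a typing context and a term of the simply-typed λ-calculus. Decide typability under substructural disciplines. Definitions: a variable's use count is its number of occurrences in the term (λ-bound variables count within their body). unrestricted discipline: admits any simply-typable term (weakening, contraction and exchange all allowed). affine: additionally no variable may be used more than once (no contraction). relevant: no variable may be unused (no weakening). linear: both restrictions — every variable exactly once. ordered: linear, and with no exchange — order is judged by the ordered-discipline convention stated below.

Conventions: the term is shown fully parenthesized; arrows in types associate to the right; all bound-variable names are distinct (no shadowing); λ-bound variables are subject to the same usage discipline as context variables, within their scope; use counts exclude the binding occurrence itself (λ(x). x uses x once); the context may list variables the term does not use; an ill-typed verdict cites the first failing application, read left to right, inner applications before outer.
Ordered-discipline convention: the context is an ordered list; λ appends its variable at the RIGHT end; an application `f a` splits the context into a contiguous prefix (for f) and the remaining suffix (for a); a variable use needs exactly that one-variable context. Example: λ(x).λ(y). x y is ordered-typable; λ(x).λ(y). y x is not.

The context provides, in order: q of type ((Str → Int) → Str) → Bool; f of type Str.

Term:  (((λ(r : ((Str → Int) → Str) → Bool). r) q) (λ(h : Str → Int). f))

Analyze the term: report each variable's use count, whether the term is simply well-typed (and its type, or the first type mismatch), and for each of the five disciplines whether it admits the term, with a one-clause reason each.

usage: q ×1, f ×1, r [bound] ×1, h [bound] ×0
use order (left to right): r, q, f
typing: ✓ — Bool
ordered ✗ (h never used (weakening))
linear ✗ (h never used (weakening))
affine ✓ (no duplicate uses among q, f, r, h)
relevant ✗ (h never used (weakening))
unrestricted ✓ (typability at Bool is all that's needed)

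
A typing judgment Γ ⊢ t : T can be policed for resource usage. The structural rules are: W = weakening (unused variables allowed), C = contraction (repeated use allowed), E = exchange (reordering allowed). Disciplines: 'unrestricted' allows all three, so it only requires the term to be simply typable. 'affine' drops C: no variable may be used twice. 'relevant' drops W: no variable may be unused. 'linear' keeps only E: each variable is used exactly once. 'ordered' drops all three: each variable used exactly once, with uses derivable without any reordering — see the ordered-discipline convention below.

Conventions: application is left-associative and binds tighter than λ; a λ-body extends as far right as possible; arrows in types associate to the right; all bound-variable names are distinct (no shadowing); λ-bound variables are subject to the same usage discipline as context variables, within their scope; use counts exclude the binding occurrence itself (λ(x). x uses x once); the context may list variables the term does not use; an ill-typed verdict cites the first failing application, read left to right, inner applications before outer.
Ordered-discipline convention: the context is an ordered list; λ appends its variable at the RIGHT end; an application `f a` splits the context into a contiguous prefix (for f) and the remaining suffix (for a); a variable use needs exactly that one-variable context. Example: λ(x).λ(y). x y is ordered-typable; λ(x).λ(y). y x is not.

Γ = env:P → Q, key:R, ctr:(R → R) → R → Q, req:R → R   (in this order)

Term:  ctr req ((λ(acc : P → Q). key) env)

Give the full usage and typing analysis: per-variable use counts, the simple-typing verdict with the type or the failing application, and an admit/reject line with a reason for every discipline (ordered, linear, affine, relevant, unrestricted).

usage: env: 1×; key: 1×; ctr: 1×; req: 1×; acc (bound): 0×
uses in reading order: ctr, req, key, env
typing: well-typed at Q
ordered ✗ (unused: acc — weakening required)
linear ✗ (unused: acc — weakening required)
affine ✓ (none of env, key, ctr, req, acc used more than once)
relevant ✗ (unused: acc — weakening required)
unrestricted ✓ (well-typed at Q; no restrictions here)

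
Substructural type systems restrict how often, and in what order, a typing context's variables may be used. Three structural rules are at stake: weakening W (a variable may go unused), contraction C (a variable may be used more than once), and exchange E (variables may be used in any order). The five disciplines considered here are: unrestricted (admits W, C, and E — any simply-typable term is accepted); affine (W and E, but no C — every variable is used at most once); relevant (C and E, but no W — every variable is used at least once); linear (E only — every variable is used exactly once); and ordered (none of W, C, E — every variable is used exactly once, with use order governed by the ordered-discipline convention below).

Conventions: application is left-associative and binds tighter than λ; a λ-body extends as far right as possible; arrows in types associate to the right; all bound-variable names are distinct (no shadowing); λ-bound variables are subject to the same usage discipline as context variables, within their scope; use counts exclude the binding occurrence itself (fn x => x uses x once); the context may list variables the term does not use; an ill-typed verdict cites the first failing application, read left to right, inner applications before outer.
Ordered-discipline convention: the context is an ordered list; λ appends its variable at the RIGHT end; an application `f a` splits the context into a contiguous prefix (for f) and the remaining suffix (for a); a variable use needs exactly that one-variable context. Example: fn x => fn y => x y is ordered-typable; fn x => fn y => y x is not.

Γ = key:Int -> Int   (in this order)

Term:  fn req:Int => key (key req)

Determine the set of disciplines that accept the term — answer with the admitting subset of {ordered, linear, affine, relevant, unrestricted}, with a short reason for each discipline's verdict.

admitted in: relevant, unrestricted
usage: key: 2, req [bound]: 1
left-to-right use order: key, key, req
typing: well-typed — term : Int -> Int
ordered ✗ (needs contraction — key ×2)
linear ✗ (needs contraction — key ×2)
affine ✗ (needs contraction — key ×2)
relevant ✓ (none of key, req goes unused)
unrestricted ✓ (typability at Int -> Int is all that's needed)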